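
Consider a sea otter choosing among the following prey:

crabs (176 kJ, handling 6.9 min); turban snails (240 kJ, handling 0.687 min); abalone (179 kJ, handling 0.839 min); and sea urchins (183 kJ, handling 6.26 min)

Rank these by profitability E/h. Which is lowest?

crabs

Profitability E/h (kJ/min): crabs = 176/6.9 = 25.5, turban snails = 240/0.687 = 349, abalone = 179/0.839 = 213, sea urchins = 183/6.26 = 29.2.
Ranked: turban snails > abalone > sea urchins > crabs.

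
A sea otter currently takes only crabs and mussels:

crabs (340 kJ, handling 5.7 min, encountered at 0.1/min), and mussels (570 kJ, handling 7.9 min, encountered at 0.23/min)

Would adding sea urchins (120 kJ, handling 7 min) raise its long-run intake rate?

No

On crabs and mussels alone, R = ΣλE/(1+Σλh) = 165.1/3.387 = 48.75 kJ/min.
sea urchins: E/h = 120/7 = 17.14 kJ/min.
Since 17.14 < R, time spent handling sea urchins is better spent searching.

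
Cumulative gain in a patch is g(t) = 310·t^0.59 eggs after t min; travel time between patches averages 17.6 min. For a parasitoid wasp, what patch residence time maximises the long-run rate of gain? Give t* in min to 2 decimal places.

25.33 min

Optimal t* satisfies g'(t*) = g(t*)/(T + t*).
g'(t) = 0.59·310·t^-0.41. Setting 0.59·310·t^-0.41 = 310·t^0.59/(17.6+t) gives 0.59(17.6+t) = t, so 0.41·t = 0.59×17.6.
t* = 0.59×17.6/0.41 = 25.33 min.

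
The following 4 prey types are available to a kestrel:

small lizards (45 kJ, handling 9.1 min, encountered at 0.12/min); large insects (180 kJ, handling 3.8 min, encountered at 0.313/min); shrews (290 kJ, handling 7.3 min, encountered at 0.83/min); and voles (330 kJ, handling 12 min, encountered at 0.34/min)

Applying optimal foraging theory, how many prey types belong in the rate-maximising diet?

2

Profitabilities (E/h, kJ/min): large insects 47.4, shrews 39.7, voles 27.5, small lizards 4.95. Add prey in this order while the next type's profitability exceeds the intake rate on those already taken.
Rate on top 1: 25.73. shrews: 39.7 > 25.73 → include.
Rate on top 2: 36.01. voles: 27.5 < 36.01 → exclude; stop.
Optimal diet: large insects, shrews — 2 of 4 types.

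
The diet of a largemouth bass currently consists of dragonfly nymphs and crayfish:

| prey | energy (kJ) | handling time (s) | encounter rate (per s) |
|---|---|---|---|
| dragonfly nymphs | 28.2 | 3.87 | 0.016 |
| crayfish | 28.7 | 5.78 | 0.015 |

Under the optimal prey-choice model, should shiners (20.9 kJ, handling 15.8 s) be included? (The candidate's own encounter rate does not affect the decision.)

Yes

On dragonfly nymphs and crayfish alone, R = ΣλE/(1+Σλh) = 0.8817/1.149 = 0.7676 kJ/s.
shiners: E/h = 20.9/15.8 = 1.323 kJ/s.
Since 1.323 > R, including shiners increases the long-run rate.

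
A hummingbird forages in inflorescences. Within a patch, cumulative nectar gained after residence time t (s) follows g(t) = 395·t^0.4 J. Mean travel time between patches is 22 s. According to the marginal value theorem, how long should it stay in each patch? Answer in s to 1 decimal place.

14.7 s

Maximise g(t)/(T+t): set derivative to zero → g'(t)(T+t) = g(t).
g'(t) = 0.4·395·t^-0.6. Setting 0.4·395·t^-0.6 = 395·t^0.4/(22+t) gives 0.4(22+t) = t, so 0.60·t = 0.4×22.
t* = 0.4×22/0.60 = 14.67 s.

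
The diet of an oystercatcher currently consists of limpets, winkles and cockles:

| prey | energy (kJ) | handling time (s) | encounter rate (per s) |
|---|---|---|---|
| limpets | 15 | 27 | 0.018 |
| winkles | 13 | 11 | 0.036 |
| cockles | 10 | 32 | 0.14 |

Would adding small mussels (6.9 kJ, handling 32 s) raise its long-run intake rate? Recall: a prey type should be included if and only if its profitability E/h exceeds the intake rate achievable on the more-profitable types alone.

No

Current rate: (0.018×15 + 0.036×13 + 0.14×10)/(1 + 0.018×27 + 0.036×11 + 0.14×32) = 0.3361 kJ/s.
Profitability of small mussels: 6.9/32 = 0.2156 kJ/s.
Since 0.2156 < R, time spent handling small mussels is better spent searching.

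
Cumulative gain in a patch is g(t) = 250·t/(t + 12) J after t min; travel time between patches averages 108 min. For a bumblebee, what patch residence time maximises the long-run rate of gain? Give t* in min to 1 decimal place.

Maximise g(t)/(T+t): set derivative to zero → g'(t)(T+t) = g(t).
g'(t) = 250·12/(t + 12)². Setting 250·12/(t+12)² = 250t/[(t+12)(108+t)] gives 12(108+t) = t(t+12), so t² = 12×108 = 1296.
t* = √1296 = 36 min.

36.0 min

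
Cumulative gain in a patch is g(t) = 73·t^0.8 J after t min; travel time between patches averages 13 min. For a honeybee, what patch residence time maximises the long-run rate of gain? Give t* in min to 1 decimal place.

Optimal t* satisfies g'(t*) = g(t*)/(T + t*).
g'(t) = 0.8·73·t^-0.2. Setting 0.8·73·t^-0.2 = 73·t^0.8/(13+t) gives 0.8(13+t) = t, so 0.20·t = 0.8×13.
t* = 0.8×13/0.20 = 52 min.

52.0 min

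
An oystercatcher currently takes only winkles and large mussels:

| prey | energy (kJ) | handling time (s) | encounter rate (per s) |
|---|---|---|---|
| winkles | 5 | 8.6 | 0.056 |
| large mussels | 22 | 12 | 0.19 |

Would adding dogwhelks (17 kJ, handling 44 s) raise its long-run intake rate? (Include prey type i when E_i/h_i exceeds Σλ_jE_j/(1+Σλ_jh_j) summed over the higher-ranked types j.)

No

Current rate: (0.056×5 + 0.19×22)/(1 + 0.056×8.6 + 0.19×12) = 1.186 kJ/s.
dogwhelks: E/h = 17/44 = 0.3864 kJ/s.
0.3864 < 1.186, so adding dogwhelks would lower the average — exclude it.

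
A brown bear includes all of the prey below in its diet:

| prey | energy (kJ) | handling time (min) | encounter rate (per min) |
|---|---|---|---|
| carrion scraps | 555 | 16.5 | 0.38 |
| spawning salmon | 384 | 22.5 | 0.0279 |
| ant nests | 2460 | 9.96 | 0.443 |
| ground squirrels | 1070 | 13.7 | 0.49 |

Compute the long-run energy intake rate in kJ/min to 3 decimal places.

96.498 kJ/min

R = (0.38×555 + 0.0279×384 + 0.443×2460 + 0.49×1070) / (1 + 0.38×16.5 + 0.0279×22.5 + 0.443×9.96 + 0.49×13.7) = 1836/19.02 = 96.5 kJ/min.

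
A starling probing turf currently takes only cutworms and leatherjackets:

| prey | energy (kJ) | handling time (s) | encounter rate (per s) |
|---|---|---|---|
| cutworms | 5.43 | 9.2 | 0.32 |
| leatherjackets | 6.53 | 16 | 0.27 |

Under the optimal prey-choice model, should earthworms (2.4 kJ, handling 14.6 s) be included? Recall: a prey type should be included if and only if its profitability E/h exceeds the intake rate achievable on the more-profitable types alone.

Intake rate on the current diet: R = (0.32×5.43 + 0.27×6.53) / (1 + 0.32×9.2 + 0.27×16) = 3.501/8.264 = 0.4236 kJ/s.
earthworms: E/h = 2.4/14.6 = 0.1644 kJ/s.
Since 0.1644 < R, time spent handling earthworms is better spent searching.

No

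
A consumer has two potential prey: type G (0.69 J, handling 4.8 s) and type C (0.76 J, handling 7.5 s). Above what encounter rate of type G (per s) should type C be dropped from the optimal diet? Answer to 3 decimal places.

The zero-one rule: include type C iff E₂/h₂ > λE₁/(1+λh₁). Equality gives the switch point.
λE₁h₂ = E₂ + λE₂h₁ ⇒ λ = E₂/(E₁h₂ − E₂h₁) = 0.76/(5.175 − 3.648) = 0.4977 per s.

0.498 per s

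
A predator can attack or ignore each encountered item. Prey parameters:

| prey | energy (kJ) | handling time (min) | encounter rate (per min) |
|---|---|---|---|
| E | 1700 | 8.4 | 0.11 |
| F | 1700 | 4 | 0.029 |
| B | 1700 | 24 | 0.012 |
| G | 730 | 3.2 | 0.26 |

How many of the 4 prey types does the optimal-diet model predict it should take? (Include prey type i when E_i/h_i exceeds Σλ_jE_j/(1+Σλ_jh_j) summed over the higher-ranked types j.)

3

E/h in descending order: F 425, G 228, E 202, B 70.8 kJ/min. The optimal diet is the largest prefix of this list for which every included type satisfies E_i/h_i > R on the types above it.
Rate on top 1: 44.18. G: 228 > 44.18 → include.
Rate on top 2: 122.7. E: 202 > 122.7 → include.
Rate on top 3: 148.4. B: 70.8 < 148.4 → exclude; stop.
Optimal diet: F, G, E — 3 of 4 types.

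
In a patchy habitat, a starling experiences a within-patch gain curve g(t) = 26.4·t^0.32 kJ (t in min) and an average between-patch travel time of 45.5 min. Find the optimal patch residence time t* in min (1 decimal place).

Optimal t* satisfies g'(t*) = g(t*)/(T + t*).
g'(t) = 0.32·26.4·t^-0.68. Setting 0.32·26.4·t^-0.68 = 26.4·t^0.32/(45.5+t) gives 0.32(45.5+t) = t, so 0.68·t = 0.32×45.5.
t* = 0.32×45.5/0.68 = 21.41 min.

21.4 min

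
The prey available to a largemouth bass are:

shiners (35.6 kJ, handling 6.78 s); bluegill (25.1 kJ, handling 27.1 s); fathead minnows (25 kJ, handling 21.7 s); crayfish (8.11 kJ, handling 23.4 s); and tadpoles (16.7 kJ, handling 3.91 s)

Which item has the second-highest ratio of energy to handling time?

Profitability E/h (kJ/s): shiners = 35.6/6.78 = 5.25, bluegill = 25.1/27.1 = 0.926, fathead minnows = 25/21.7 = 1.15, crayfish = 8.11/23.4 = 0.347, tadpoles = 16.7/3.91 = 4.27.
Ranked: shiners > tadpoles > fathead minnows > bluegill > crayfish.

tadpoles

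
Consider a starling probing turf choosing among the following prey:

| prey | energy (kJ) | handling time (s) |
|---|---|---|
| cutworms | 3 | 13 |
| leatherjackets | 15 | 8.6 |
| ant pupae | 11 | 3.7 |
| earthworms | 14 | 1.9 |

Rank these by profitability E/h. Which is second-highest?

Profitability E/h (kJ/s): cutworms = 3/13 = 0.231, leatherjackets = 15/8.6 = 1.74, ant pupae = 11/3.7 = 2.97, earthworms = 14/1.9 = 7.37.
Ranked: earthworms > ant pupae > leatherjackets > cutworms.

ant pupae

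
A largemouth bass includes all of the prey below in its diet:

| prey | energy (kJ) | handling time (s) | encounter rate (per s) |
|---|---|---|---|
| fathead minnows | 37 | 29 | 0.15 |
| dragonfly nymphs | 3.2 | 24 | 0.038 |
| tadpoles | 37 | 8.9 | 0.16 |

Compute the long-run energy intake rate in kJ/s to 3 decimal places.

1.508 kJ/s

Energy encountered per unit search time: 0.15×37 + 0.038×3.2 + 0.16×37 = 11.59 kJ/s.
Handling time per unit search time: 0.15×29 + 0.038×24 + 0.16×8.9 = 6.686.
Rate = 11.59/(1 + 6.686) = 1.508 kJ/s.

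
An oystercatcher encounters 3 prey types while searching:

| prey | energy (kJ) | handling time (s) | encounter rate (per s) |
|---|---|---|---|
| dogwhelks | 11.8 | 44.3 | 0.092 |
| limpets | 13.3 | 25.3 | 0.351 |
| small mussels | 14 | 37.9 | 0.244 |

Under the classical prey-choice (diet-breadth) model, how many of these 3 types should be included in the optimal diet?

1

Rank by E/h (kJ/s): limpets 0.526, small mussels 0.369, dogwhelks 0.266. Include each in turn until the next type's E/h falls below the running intake rate.
Rate on top 1: 0.4725. small mussels: 0.369 < 0.4725 → exclude; stop.
Optimal diet: limpets — 1 of 3 types.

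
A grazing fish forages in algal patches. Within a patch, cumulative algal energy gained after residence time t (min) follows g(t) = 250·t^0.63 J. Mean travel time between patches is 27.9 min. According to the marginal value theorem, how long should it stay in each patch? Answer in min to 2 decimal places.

Optimal t* satisfies g'(t*) = g(t*)/(T + t*).
g'(t) = 0.63·250·t^-0.37. Setting 0.63·250·t^-0.37 = 250·t^0.63/(27.9+t) gives 0.63(27.9+t) = t, so 0.37·t = 0.63×27.9.
t* = 0.63×27.9/0.37 = 47.51 min.

47.51 min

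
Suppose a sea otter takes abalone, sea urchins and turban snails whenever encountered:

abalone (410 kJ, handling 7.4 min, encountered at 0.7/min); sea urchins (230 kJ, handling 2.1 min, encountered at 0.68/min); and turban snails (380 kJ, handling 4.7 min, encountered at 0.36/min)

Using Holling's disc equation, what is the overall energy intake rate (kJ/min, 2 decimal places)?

Energy encountered per unit search time: 0.7×410 + 0.68×230 + 0.36×380 = 580.2 kJ/min.
Handling time per unit search time: 0.7×7.4 + 0.68×2.1 + 0.36×4.7 = 8.3.
Rate = 580.2/(1 + 8.3) = 62.39 kJ/min.

62.39 kJ/min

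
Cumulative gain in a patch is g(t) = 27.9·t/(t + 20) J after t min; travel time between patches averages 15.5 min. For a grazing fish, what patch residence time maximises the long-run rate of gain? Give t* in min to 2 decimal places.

Optimal t* satisfies g'(t*) = g(t*)/(T + t*).
g'(t) = 27.9·20/(t + 20)². Setting 27.9·20/(t+20)² = 27.9t/[(t+20)(15.5+t)] gives 20(15.5+t) = t(t+20), so t² = 20×15.5 = 310.
t* = √310 = 17.61 min.

17.61 min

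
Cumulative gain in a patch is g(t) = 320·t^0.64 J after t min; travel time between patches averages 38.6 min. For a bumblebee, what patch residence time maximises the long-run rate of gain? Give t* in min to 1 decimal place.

68.6 min

By the marginal value theorem, leave when the instantaneous gain rate g'(t) equals the habitat-wide average g(t)/(T + t).
g'(t) = 0.64·320·t^-0.36. Setting 0.64·320·t^-0.36 = 320·t^0.64/(38.6+t) gives 0.64(38.6+t) = t, so 0.36·t = 0.64×38.6.
t* = 0.64×38.6/0.36 = 68.62 min.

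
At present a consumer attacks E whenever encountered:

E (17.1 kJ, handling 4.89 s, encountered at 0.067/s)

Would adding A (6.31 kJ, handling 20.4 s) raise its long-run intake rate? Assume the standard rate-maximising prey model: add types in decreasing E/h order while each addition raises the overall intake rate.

No

On E alone, R = ΣλE/(1+Σλh) = 1.146/1.328 = 0.863 kJ/s.
Profitability of A: 6.31/20.4 = 0.3093 kJ/s.
Since 0.3093 < R, time spent handling A is better spent searching.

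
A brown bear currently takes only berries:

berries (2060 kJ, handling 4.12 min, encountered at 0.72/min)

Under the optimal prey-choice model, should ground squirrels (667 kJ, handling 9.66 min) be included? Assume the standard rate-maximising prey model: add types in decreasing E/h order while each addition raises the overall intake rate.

Intake rate on the current diet: R = (0.72×2060) / (1 + 0.72×4.12) = 1483/3.966 = 373.9 kJ/min.
ground squirrels: E/h = 667/9.66 = 69.05 kJ/min.
Since 69.05 < R, time spent handling ground squirrels is better spent searching.

No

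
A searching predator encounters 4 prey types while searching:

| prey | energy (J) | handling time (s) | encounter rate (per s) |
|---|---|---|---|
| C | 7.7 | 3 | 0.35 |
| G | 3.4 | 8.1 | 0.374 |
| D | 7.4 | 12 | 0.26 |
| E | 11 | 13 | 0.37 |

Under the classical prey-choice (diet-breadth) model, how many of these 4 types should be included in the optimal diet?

Rank by E/h (J/s): C 2.57, E 0.846, D 0.617, G 0.42. Include each in turn until the next type's E/h falls below the running intake rate.
Rate on top 1: 1.315. E: 0.846 < 1.315 → exclude; stop.
Optimal diet: C — 1 of 4 types.

1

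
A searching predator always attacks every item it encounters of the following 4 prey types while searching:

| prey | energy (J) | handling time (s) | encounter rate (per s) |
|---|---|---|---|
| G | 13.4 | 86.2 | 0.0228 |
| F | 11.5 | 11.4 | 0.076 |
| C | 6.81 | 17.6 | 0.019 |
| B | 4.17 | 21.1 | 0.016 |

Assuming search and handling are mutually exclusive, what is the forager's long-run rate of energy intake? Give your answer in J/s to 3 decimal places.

0.305 J/s

R = (0.0228×13.4 + 0.076×11.5 + 0.019×6.81 + 0.016×4.17) / (1 + 0.0228×86.2 + 0.076×11.4 + 0.019×17.6 + 0.016×21.1) = 1.376/4.504 = 0.3054 J/s.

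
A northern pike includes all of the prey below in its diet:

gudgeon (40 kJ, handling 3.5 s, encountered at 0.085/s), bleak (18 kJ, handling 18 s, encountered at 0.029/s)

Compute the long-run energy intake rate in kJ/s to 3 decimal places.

Energy encountered per unit search time: 0.085×40 + 0.029×18 = 3.922 kJ/s.
Handling time per unit search time: 0.085×3.5 + 0.029×18 = 0.8195.
Rate = 3.922/(1 + 0.8195) = 2.156 kJ/s.

2.156 kJ/s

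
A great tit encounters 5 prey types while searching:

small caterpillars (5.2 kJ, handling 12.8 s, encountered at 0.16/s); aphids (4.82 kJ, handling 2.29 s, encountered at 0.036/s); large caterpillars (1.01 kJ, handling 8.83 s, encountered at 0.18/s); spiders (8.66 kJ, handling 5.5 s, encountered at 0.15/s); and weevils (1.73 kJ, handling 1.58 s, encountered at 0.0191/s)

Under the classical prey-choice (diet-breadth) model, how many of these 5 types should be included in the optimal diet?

3

Rank by E/h (kJ/s): aphids 2.1, spiders 1.57, weevils 1.09, small caterpillars 0.406, large caterpillars 0.114. Include each in turn until the next type's E/h falls below the running intake rate.
Rate on top 1: 0.1603. spiders: 1.57 > 0.1603 → include.
Rate on top 2: 0.772. weevils: 1.09 > 0.772 → include.
Rate on top 3: 0.777. small caterpillars: 0.406 < 0.777 → exclude; stop.
Optimal diet: aphids, spiders, weevils — 3 of 5 types.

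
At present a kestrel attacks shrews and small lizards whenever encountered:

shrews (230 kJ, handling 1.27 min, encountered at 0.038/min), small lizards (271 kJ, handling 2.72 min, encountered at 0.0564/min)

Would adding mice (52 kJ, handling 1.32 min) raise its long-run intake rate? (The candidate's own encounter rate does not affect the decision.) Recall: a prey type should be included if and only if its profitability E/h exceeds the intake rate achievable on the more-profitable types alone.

Yes

On shrews and small lizards alone, R = ΣλE/(1+Σλh) = 24.02/1.202 = 19.99 kJ/min.
Profitability of mice: 52/1.32 = 39.39 kJ/min.
39.39 > 19.99, so adding mice raises the average — include it.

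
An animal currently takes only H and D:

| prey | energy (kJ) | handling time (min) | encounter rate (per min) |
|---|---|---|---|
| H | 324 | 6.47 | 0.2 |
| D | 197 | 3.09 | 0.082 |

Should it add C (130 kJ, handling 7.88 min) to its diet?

On H and D alone, R = ΣλE/(1+Σλh) = 80.95/2.547 = 31.78 kJ/min.
C: E/h = 130/7.88 = 16.5 kJ/min.
Since 16.5 < R, time spent handling C is better spent searching.

No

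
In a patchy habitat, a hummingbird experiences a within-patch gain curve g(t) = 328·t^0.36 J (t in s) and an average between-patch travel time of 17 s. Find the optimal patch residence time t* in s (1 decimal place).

Optimal t* satisfies g'(t*) = g(t*)/(T + t*).
g'(t) = 0.36·328·t^-0.64. Setting 0.36·328·t^-0.64 = 328·t^0.36/(17+t) gives 0.36(17+t) = t, so 0.64·t = 0.36×17.
t* = 0.36×17/0.64 = 9.562 s.

9.6 s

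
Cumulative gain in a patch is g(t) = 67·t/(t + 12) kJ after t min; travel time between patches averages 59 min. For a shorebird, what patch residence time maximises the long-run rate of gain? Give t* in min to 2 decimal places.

By the marginal value theorem, leave when the instantaneous gain rate g'(t) equals the habitat-wide average g(t)/(T + t).
g'(t) = 67·12/(t + 12)². Setting 67·12/(t+12)² = 67t/[(t+12)(59+t)] gives 12(59+t) = t(t+12), so t² = 12×59 = 708.
t* = √708 = 26.61 min.

26.61 min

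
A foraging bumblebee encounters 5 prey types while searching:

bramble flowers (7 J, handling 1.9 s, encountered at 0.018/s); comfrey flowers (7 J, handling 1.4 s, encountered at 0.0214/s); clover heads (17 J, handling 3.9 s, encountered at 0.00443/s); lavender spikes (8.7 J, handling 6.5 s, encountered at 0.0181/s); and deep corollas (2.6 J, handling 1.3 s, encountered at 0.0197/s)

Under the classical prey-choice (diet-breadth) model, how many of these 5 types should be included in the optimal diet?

5

Profitabilities (E/h, J/s): comfrey flowers 5, clover heads 4.36, bramble flowers 3.68, deep corollas 2, lavender spikes 1.34. Add prey in this order while the next type's profitability exceeds the intake rate on those already taken.
Rate on top 1: 0.1454. clover heads: 4.36 > 0.1454 → include.
Rate on top 2: 0.215. bramble flowers: 3.68 > 0.215 → include.
Rate on top 3: 0.3247. deep corollas: 2 > 0.3247 → include.
Rate on top 4: 0.3634. lavender spikes: 1.34 > 0.3634 → include.
Optimal diet: comfrey flowers, clover heads, bramble flowers, deep corollas, lavender spikes — 5 of 5 types.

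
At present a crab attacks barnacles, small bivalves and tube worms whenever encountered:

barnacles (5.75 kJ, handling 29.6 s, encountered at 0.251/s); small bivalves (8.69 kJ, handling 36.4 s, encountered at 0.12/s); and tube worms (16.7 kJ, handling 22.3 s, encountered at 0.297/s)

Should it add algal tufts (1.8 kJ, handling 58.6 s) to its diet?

Current rate: (0.251×5.75 + 0.12×8.69 + 0.297×16.7)/(1 + 0.251×29.6 + 0.12×36.4 + 0.297×22.3) = 0.3834 kJ/s.
Profitability of algal tufts: 1.8/58.6 = 0.03072 kJ/s.
0.03072 < 0.3834, so adding algal tufts would lower the average — exclude it.

No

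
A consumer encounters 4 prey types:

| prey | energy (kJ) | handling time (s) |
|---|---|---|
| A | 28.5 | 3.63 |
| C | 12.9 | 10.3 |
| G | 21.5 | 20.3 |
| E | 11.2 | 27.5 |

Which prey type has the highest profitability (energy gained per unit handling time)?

A

In descending order of E/h:
A: 28.5/3.63 = 7.85 kJ/s
C: 12.9/10.3 = 1.25 kJ/s
G: 21.5/20.3 = 1.06 kJ/s
E: 11.2/27.5 = 0.407 kJ/s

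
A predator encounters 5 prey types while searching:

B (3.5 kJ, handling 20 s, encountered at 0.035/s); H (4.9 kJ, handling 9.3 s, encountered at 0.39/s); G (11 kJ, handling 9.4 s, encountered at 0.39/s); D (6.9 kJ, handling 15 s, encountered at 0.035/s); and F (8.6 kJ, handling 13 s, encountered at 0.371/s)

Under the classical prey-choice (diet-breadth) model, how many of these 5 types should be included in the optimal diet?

1

E/h in descending order: G 1.17, F 0.662, H 0.527, D 0.46, B 0.175 kJ/s. The optimal diet is the largest prefix of this list for which every included type satisfies E_i/h_i > R on the types above it.
Rate on top 1: 0.9194. F: 0.662 < 0.9194 → exclude; stop.
Optimal diet: G — 1 of 5 types.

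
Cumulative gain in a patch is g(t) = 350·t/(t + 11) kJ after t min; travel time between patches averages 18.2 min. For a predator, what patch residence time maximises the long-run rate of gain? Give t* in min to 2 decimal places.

14.15 min

Optimal t* satisfies g'(t*) = g(t*)/(T + t*).
g'(t) = 350·11/(t + 11)². Setting 350·11/(t+11)² = 350t/[(t+11)(18.2+t)] gives 11(18.2+t) = t(t+11), so t² = 11×18.2 = 200.2.
t* = √200.2 = 14.15 min.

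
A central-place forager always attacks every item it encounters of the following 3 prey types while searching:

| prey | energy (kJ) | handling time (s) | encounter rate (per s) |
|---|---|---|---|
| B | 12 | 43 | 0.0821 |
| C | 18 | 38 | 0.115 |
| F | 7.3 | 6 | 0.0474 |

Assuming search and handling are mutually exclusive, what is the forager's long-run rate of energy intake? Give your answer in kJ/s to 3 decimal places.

R = (0.0821×12 + 0.115×18 + 0.0474×7.3) / (1 + 0.0821×43 + 0.115×38 + 0.0474×6) = 3.401/9.185 = 0.3703 kJ/s.

0.370 kJ/s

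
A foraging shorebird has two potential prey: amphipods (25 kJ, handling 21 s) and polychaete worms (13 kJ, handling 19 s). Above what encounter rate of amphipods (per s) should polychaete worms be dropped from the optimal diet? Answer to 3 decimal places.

The zero-one rule: include polychaete worms iff E₂/h₂ > λE₁/(1+λh₁). Equality gives the switch point.
λE₁h₂ = E₂ + λE₂h₁ ⇒ λ = E₂/(E₁h₂ − E₂h₁) = 13/(475 − 273) = 0.06436 per s.

0.064 per s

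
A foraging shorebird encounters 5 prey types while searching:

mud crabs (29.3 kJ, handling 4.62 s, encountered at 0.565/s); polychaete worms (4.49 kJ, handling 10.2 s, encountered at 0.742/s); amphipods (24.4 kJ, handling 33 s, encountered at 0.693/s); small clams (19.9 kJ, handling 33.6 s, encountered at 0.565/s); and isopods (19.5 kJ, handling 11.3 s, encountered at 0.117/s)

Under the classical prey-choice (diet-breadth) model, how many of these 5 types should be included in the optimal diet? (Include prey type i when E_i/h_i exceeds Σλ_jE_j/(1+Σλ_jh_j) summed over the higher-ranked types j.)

E/h in descending order: mud crabs 6.34, isopods 1.73, amphipods 0.739, small clams 0.592, polychaete worms 0.44 kJ/s. The optimal diet is the largest prefix of this list for which every included type satisfies E_i/h_i > R on the types above it.
Rate on top 1: 4.585. isopods: 1.73 < 4.585 → exclude; stop.
Optimal diet: mud crabs — 1 of 5 types.

1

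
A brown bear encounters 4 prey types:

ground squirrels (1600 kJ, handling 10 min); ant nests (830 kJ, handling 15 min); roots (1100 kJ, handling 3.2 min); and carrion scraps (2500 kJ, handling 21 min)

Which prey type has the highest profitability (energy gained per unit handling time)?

In descending order of E/h:
roots: 1100/3.2 = 344 kJ/min
ground squirrels: 1600/10 = 160 kJ/min
carrion scraps: 2500/21 = 119 kJ/min
ant nests: 830/15 = 55.3 kJ/min

roots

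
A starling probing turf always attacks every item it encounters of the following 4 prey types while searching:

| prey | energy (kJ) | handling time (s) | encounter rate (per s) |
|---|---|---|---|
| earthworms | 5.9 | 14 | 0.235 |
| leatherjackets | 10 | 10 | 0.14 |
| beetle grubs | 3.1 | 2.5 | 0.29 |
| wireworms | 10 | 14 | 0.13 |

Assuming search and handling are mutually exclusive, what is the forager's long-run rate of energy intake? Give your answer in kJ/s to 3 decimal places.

0.605 kJ/s

R = (0.235×5.9 + 0.14×10 + 0.29×3.1 + 0.13×10) / (1 + 0.235×14 + 0.14×10 + 0.29×2.5 + 0.13×14) = 4.986/8.235 = 0.6054 kJ/s.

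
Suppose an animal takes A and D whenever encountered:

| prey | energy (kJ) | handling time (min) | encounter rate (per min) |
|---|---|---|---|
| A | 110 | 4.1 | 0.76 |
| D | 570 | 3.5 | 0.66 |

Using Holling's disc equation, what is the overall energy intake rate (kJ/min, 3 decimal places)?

Energy encountered per unit search time: 0.76×110 + 0.66×570 = 459.8 kJ/min.
Handling time per unit search time: 0.76×4.1 + 0.66×3.5 = 5.426.
Rate = 459.8/(1 + 5.426) = 71.55 kJ/min.

71.553 kJ/min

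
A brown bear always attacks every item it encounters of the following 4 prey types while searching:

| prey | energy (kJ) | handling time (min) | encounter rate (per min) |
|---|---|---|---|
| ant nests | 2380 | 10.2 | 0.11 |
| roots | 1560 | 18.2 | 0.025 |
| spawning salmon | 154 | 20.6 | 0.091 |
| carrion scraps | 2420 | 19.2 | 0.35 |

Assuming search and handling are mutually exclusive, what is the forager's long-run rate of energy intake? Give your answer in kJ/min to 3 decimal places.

R = Σλ_iE_i / (1 + Σλ_ih_i)
Numerator: 0.11×2380 + 0.025×1560 + 0.091×154 + 0.35×2420 = 1162
Denominator: 1 + 0.11×10.2 + 0.025×18.2 + 0.091×20.6 + 0.35×19.2 = 11.17
R = 1162/11.17 = 104 kJ/min

103.997 kJ/min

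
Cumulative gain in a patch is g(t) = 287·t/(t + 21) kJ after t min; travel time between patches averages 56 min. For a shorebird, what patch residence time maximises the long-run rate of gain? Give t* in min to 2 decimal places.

34.29 min

By the marginal value theorem, leave when the instantaneous gain rate g'(t) equals the habitat-wide average g(t)/(T + t).
g'(t) = 287·21/(t + 21)². Setting 287·21/(t+21)² = 287t/[(t+21)(56+t)] gives 21(56+t) = t(t+21), so t² = 21×56 = 1176.
t* = √1176 = 34.29 min.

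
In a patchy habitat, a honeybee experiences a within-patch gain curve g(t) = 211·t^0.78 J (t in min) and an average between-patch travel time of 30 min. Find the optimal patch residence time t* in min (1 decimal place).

106.4 min

Maximise g(t)/(T+t): set derivative to zero → g'(t)(T+t) = g(t).
g'(t) = 0.78·211·t^-0.22. Setting 0.78·211·t^-0.22 = 211·t^0.78/(30+t) gives 0.78(30+t) = t, so 0.22·t = 0.78×30.
t* = 0.78×30/0.22 = 106.4 min.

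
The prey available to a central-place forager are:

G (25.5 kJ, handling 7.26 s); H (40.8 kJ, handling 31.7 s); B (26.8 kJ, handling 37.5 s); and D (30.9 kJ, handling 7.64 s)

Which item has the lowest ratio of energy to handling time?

In descending order of E/h:
D: 30.9/7.64 = 4.04 kJ/s
G: 25.5/7.26 = 3.51 kJ/s
H: 40.8/31.7 = 1.29 kJ/s
B: 26.8/37.5 = 0.715 kJ/s

B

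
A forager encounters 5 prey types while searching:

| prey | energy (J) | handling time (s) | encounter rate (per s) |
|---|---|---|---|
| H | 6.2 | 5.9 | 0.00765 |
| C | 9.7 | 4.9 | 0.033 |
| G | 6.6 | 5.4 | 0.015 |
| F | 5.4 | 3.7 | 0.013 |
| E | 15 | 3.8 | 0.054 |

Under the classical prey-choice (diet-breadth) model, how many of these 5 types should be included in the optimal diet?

5

Rank by E/h (J/s): E 3.95, C 1.98, F 1.46, G 1.22, H 1.05. Include each in turn until the next type's E/h falls below the running intake rate.
Rate on top 1: 0.6721. C: 1.98 > 0.6721 → include.
Rate on top 2: 0.8268. F: 1.46 > 0.8268 → include.
Rate on top 3: 0.8483. G: 1.22 > 0.8483 → include.
Rate on top 4: 0.8685. H: 1.05 > 0.8685 → include.
Optimal diet: E, C, F, G, H — 5 of 5 types.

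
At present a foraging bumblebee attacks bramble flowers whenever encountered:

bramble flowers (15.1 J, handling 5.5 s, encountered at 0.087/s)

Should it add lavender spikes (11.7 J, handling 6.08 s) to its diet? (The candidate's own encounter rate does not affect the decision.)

On bramble flowers alone, R = ΣλE/(1+Σλh) = 1.314/1.478 = 0.8885 J/s.
Profitability of lavender spikes: 11.7/6.08 = 1.924 J/s.
Since 1.924 > R, including lavender spikes increases the long-run rate.

Yes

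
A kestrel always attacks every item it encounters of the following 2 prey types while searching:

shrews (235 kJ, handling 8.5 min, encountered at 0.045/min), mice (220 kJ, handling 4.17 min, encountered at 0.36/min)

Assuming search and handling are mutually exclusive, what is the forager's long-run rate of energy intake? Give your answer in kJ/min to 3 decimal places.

31.132 kJ/min

R = Σλ_iE_i / (1 + Σλ_ih_i)
Numerator: 0.045×235 + 0.36×220 = 89.78
Denominator: 1 + 0.045×8.5 + 0.36×4.17 = 2.884
R = 89.78/2.884 = 31.13 kJ/min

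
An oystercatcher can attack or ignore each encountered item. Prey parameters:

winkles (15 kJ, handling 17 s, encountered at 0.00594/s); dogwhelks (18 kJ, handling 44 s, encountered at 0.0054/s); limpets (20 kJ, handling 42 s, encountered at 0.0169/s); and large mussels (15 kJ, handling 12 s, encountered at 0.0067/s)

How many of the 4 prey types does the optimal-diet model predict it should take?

4

Rank by E/h (kJ/s): large mussels 1.25, winkles 0.882, limpets 0.476, dogwhelks 0.409. Include each in turn until the next type's E/h falls below the running intake rate.
Rate on top 1: 0.09302. winkles: 0.882 > 0.09302 → include.
Rate on top 2: 0.1605. limpets: 0.476 > 0.1605 → include.
Rate on top 3: 0.279. dogwhelks: 0.409 > 0.279 → include.
Optimal diet: large mussels, winkles, limpets, dogwhelks — 4 of 4 types.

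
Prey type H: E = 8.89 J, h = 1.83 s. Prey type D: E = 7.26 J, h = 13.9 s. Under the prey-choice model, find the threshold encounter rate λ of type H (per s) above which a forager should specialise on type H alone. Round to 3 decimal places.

At the threshold, the rate on type H alone equals the profitability of type D: λ·8.89/(1 + λ·1.83) = 7.26/13.9 = 0.5223.
Rearranging, λ(8.89 − 0.5223×1.83) = 0.5223, so λ = 0.5223/7.934 = 0.06583 per s.

0.066 per s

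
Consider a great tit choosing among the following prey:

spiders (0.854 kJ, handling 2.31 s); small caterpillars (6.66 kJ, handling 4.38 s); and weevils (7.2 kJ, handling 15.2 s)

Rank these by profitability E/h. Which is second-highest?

weevils

Profitability E/h (kJ/s): spiders = 0.854/2.31 = 0.37, small caterpillars = 6.66/4.38 = 1.52, weevils = 7.2/15.2 = 0.474.
Ranked: small caterpillars > weevils > spiders.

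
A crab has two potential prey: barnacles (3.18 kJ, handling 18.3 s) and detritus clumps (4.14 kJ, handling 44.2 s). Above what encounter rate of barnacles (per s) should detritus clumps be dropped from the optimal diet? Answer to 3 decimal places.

0.064 per s

Drop detritus clumps once their profitability E₂/h₂ falls below the rate achievable on barnacles alone: E₂/h₂ = λE₁/(1 + λh₁).
Solve for λ: λE₁h₂ = E₂(1 + λh₁) → λ(E₁h₂ − E₂h₁) = E₂ → λ = E₂/(E₁h₂ − E₂h₁).
λ = 4.14/(3.18×44.2 − 4.14×18.3) = 4.14/64.79 = 0.06389 per s.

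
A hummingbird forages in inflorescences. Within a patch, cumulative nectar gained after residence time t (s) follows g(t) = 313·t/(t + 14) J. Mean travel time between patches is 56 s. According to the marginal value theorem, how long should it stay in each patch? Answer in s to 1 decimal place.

Optimal t* satisfies g'(t*) = g(t*)/(T + t*).
g'(t) = 313·14/(t + 14)². Setting 313·14/(t+14)² = 313t/[(t+14)(56+t)] gives 14(56+t) = t(t+14), so t² = 14×56 = 784.
t* = √784 = 28 s.

28.0 s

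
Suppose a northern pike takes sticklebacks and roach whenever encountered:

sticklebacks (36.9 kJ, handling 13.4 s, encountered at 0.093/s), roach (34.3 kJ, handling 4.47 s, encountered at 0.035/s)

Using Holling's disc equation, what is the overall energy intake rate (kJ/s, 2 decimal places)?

R = (0.093×36.9 + 0.035×34.3) / (1 + 0.093×13.4 + 0.035×4.47) = 4.632/2.403 = 1.928 kJ/s.

1.93 kJ/s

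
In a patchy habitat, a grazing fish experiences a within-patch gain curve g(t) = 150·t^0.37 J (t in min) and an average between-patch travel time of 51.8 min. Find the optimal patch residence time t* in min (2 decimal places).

30.42 min

Optimal t* satisfies g'(t*) = g(t*)/(T + t*).
g'(t) = 0.37·150·t^-0.63. Setting 0.37·150·t^-0.63 = 150·t^0.37/(51.8+t) gives 0.37(51.8+t) = t, so 0.63·t = 0.37×51.8.
t* = 0.37×51.8/0.63 = 30.42 min.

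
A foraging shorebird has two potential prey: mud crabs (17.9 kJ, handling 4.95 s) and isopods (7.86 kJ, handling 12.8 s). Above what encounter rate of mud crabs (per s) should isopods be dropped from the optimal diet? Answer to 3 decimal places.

0.041 per s

Drop isopods once their profitability E₂/h₂ falls below the rate achievable on mud crabs alone: E₂/h₂ = λE₁/(1 + λh₁).
Solve for λ: λE₁h₂ = E₂(1 + λh₁) → λ(E₁h₂ − E₂h₁) = E₂ → λ = E₂/(E₁h₂ − E₂h₁).
λ = 7.86/(17.9×12.8 − 7.86×4.95) = 7.86/190.2 = 0.04132 per s.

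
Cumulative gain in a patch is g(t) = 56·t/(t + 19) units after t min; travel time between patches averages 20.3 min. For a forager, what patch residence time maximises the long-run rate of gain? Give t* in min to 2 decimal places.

19.64 min

Optimal t* satisfies g'(t*) = g(t*)/(T + t*).
g'(t) = 56·19/(t + 19)². Setting 56·19/(t+19)² = 56t/[(t+19)(20.3+t)] gives 19(20.3+t) = t(t+19), so t² = 19×20.3 = 385.7.
t* = √385.7 = 19.64 min.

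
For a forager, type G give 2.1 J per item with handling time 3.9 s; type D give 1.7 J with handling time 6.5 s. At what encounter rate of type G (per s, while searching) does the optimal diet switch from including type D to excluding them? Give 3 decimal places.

At the threshold, the rate on type G alone equals the profitability of type D: λ·2.1/(1 + λ·3.9) = 1.7/6.5 = 0.2615.
Rearranging, λ(2.1 − 0.2615×3.9) = 0.2615, so λ = 0.2615/1.08 = 0.2422 per s.

0.242 per s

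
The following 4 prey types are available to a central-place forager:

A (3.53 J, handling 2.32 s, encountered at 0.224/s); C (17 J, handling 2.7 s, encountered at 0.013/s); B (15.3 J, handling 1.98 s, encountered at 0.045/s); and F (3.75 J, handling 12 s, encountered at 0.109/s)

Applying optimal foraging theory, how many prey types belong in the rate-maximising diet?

Profitabilities (E/h, J/s): B 7.73, C 6.3, A 1.52, F 0.312. Add prey in this order while the next type's profitability exceeds the intake rate on those already taken.
Rate on top 1: 0.6322. C: 6.3 > 0.6322 → include.
Rate on top 2: 0.809. A: 1.52 > 0.809 → include.
Rate on top 3: 1.034. F: 0.312 < 1.034 → exclude; stop.
Optimal diet: B, C, A — 3 of 4 types.

3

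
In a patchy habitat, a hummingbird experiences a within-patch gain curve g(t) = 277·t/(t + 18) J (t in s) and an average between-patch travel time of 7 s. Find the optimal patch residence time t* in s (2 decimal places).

11.22 s

Maximise g(t)/(T+t): set derivative to zero → g'(t)(T+t) = g(t).
g'(t) = 277·18/(t + 18)². Setting 277·18/(t+18)² = 277t/[(t+18)(7+t)] gives 18(7+t) = t(t+18), so t² = 18×7 = 126.
t* = √126 = 11.22 s.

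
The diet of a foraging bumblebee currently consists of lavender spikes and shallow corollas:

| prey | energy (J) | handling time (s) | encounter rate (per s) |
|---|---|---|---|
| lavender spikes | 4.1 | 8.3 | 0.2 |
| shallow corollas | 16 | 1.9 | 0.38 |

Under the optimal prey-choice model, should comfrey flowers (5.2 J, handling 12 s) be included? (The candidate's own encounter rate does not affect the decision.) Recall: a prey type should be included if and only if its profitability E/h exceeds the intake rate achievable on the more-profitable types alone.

No

On lavender spikes and shallow corollas alone, R = ΣλE/(1+Σλh) = 6.9/3.382 = 2.04 J/s.
Profitability of comfrey flowers: 5.2/12 = 0.4333 J/s.
0.4333 < 2.04, so adding comfrey flowers would lower the average — exclude it.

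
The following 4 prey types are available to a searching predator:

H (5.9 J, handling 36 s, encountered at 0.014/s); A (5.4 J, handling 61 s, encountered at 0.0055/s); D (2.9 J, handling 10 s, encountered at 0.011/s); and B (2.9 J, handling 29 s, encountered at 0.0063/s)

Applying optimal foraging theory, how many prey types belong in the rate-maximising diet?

Rank by E/h (J/s): D 0.29, H 0.164, B 0.1, A 0.0885. Include each in turn until the next type's E/h falls below the running intake rate.
Rate on top 1: 0.02874. H: 0.164 > 0.02874 → include.
Rate on top 2: 0.07094. B: 0.1 > 0.07094 → include.
Rate on top 3: 0.0739. A: 0.0885 > 0.0739 → include.
Optimal diet: D, H, B, A — 4 of 4 types.

4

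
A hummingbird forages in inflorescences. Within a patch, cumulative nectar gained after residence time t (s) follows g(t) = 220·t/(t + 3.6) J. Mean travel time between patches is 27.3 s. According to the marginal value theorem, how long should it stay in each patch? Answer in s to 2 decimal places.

9.91 s

Maximise g(t)/(T+t): set derivative to zero → g'(t)(T+t) = g(t).
g'(t) = 220·3.6/(t + 3.6)². Setting 220·3.6/(t+3.6)² = 220t/[(t+3.6)(27.3+t)] gives 3.6(27.3+t) = t(t+3.6), so t² = 3.6×27.3 = 98.28.
t* = √98.28 = 9.914 s.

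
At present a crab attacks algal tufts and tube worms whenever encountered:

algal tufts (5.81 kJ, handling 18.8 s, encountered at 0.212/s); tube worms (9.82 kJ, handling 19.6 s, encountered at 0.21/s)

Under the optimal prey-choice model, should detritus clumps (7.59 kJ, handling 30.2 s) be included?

Intake rate on the current diet: R = (0.212×5.81 + 0.21×9.82) / (1 + 0.212×18.8 + 0.21×19.6) = 3.294/9.102 = 0.3619 kJ/s.
Profitability of detritus clumps: 7.59/30.2 = 0.2513 kJ/s.
0.2513 < 0.3619, so adding detritus clumps would lower the average — exclude it.

No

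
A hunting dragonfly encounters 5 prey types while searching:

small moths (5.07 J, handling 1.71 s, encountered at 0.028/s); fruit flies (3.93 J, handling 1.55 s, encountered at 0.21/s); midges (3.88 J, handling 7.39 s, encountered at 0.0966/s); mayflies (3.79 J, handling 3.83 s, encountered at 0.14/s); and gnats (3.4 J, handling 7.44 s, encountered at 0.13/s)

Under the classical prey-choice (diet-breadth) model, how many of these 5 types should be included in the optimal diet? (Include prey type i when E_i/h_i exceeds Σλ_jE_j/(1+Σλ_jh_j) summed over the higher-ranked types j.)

3

Rank by E/h (J/s): small moths 2.96, fruit flies 2.54, mayflies 0.99, midges 0.525, gnats 0.457. Include each in turn until the next type's E/h falls below the running intake rate.
Rate on top 1: 0.1355. fruit flies: 2.54 > 0.1355 → include.
Rate on top 2: 0.7043. mayflies: 0.99 > 0.7043 → include.
Rate on top 3: 0.7844. midges: 0.525 < 0.7844 → exclude; stop.
Optimal diet: small moths, fruit flies, mayflies — 3 of 5 types.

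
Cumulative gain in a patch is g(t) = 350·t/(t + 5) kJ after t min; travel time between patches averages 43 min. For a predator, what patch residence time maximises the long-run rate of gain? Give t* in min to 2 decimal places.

14.66 min

Optimal t* satisfies g'(t*) = g(t*)/(T + t*).
g'(t) = 350·5/(t + 5)². Setting 350·5/(t+5)² = 350t/[(t+5)(43+t)] gives 5(43+t) = t(t+5), so t² = 5×43 = 215.
t* = √215 = 14.66 min.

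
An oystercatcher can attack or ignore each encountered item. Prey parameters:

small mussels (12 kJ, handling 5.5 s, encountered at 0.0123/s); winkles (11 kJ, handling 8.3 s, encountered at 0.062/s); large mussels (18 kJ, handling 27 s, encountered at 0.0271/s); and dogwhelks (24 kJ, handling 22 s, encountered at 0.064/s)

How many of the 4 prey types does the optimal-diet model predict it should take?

Rank by E/h (kJ/s): small mussels 2.18, winkles 1.33, dogwhelks 1.09, large mussels 0.667. Include each in turn until the next type's E/h falls below the running intake rate.
Rate on top 1: 0.1382. winkles: 1.33 > 0.1382 → include.
Rate on top 2: 0.5243. dogwhelks: 1.09 > 0.5243 → include.
Rate on top 3: 0.7911. large mussels: 0.667 < 0.7911 → exclude; stop.
Optimal diet: small mussels, winkles, dogwhelks — 3 of 4 types.

3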